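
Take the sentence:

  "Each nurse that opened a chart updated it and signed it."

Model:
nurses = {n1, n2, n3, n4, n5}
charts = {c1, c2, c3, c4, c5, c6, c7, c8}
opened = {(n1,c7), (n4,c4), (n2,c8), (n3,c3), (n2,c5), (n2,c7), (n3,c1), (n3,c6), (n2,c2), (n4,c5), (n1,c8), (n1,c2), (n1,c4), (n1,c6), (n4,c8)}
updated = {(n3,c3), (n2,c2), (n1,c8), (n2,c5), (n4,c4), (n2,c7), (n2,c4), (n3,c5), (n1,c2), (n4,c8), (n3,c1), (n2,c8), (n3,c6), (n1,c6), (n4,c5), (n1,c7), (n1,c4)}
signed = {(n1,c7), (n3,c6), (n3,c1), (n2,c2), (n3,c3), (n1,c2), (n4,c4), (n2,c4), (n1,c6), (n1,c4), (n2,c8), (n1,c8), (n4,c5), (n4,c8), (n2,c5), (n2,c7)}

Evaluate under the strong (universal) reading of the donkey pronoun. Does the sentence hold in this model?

True

"it" takes "a chart" as antecedent — a donkey pronoun bound across the clause boundary.
Strong reading: for every (n,c) with opened(n,c), updated(n,c) ∧ signed(n,c).
Restrictor pairs: (n1,c2) ✓  (n1,c4) ✓  (n1,c6) ✓  (n1,c7) ✓  (n1,c8) ✓  (n2,c2) ✓  (n2,c5) ✓  (n2,c7) ✓  (n2,c8) ✓  (n3,c1) ✓  (n3,c3) ✓  (n3,c6) ✓  (n4,c4) ✓  (n4,c5) ✓  (n4,c8) ✓
Every restrictor pair satisfies the scope.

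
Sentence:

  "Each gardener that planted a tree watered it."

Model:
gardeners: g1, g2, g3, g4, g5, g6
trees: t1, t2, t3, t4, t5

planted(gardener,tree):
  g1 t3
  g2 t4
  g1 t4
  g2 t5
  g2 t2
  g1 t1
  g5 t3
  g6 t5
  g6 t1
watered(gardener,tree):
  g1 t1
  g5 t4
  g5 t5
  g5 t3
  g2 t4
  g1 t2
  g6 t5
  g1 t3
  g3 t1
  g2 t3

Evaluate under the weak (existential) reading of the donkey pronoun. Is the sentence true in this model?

True

"it" takes "a tree" as antecedent — a donkey pronoun bound across the clause boundary.
Weak reading: every gardener g with some planted-tree has at least one planted-tree t such that watered(g,t).
Per gardener: g1:✓  g2:✓  g5:✓  g6:✓
Every gardener in the restrictor has a witness.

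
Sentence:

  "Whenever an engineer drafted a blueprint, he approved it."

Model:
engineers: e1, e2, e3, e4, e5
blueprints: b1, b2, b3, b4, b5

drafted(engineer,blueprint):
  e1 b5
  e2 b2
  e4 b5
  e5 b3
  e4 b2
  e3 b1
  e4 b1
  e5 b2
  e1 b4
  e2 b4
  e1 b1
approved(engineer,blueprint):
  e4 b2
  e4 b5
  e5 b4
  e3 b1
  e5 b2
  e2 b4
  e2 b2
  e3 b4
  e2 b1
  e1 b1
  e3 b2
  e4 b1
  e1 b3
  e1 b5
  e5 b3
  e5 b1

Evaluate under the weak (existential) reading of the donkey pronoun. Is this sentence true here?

"it" takes "a blueprint" as antecedent — a donkey pronoun bound across the clause boundary.
Weak reading: every engineer e with some drafted-blueprint has at least one drafted-blueprint b such that approved(e,b).
Per engineer: e1:✓  e2:✓  e3:✓  e4:✓  e5:✓
Every engineer in the restrictor has a witness.

True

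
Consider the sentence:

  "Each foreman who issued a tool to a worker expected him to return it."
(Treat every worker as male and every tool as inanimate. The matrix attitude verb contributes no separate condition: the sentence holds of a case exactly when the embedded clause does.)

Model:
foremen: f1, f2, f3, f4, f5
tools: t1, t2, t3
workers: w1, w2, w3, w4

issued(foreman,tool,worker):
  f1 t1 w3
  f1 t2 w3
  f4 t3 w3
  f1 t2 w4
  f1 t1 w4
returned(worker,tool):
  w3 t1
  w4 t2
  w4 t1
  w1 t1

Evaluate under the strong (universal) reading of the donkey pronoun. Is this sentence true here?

"him" takes "a worker" as antecedent and "it" takes "a tool"; both are donkey pronouns co-varying with the restrictor.
Strong reading: for every (f,t,w) with issued(f,t,w), returned(w,t).
Restrictor triples: (f1,t1,w3)→returned(w3,t1) ✓  (f1,t1,w4)→returned(w4,t1) ✓  (f1,t2,w3)→returned(w3,t2) ✗  (f1,t2,w4)→returned(w4,t2) ✓  (f4,t3,w3)→returned(w3,t3) ✗
Counterexample: (f1,t2,w3) — returned(w3,t2) does not hold.

False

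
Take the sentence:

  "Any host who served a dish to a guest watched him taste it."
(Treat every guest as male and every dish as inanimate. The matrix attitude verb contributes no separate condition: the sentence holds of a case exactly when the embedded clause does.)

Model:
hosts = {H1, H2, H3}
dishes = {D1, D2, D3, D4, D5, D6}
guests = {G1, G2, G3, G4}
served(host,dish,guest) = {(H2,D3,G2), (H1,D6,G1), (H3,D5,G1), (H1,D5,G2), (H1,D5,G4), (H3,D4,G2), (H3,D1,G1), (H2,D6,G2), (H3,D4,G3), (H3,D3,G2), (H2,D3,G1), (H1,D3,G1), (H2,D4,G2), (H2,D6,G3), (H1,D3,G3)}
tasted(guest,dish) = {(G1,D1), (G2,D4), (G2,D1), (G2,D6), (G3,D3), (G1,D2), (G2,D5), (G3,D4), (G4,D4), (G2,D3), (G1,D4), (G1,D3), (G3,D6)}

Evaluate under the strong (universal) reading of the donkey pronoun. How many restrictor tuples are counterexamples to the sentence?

"him" takes "a guest" as antecedent and "it" takes "a dish"; both are donkey pronouns co-varying with the restrictor.
Strong reading: for every (h,d,g) with served(h,d,g), tasted(g,d).
Restrictor triples: (H1,D3,G1)→tasted(G1,D3) ✓  (H1,D3,G3)→tasted(G3,D3) ✓  (H1,D5,G2)→tasted(G2,D5) ✓  (H1,D5,G4)→tasted(G4,D5) ✗  (H1,D6,G1)→tasted(G1,D6) ✗  (H2,D3,G1)→tasted(G1,D3) ✓  (H2,D3,G2)→tasted(G2,D3) ✓  (H2,D4,G2)→tasted(G2,D4) ✓  (H2,D6,G2)→tasted(G2,D6) ✓  (H2,D6,G3)→tasted(G3,D6) ✓  (H3,D1,G1)→tasted(G1,D1) ✓  (H3,D3,G2)→tasted(G2,D3) ✓  (H3,D4,G2)→tasted(G2,D4) ✓  (H3,D4,G3)→tasted(G3,D4) ✓  (H3,D5,G1)→tasted(G1,D5) ✗
Counterexamples (restrictor triples failing the scope): 3.

3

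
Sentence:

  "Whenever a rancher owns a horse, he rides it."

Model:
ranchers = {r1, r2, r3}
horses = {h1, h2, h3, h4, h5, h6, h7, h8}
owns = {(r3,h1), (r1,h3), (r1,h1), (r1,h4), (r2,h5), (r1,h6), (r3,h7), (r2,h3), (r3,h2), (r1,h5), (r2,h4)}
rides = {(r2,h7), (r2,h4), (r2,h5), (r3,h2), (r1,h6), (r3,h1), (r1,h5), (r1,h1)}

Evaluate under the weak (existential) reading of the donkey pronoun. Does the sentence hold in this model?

"it" takes "a horse" as antecedent — a donkey pronoun bound across the clause boundary.
Weak reading: every rancher r with some owns-horse has at least one owns-horse h such that rides(r,h).
Per rancher: r1:✓  r2:✓  r3:✓
Every rancher in the restrictor has a witness.

True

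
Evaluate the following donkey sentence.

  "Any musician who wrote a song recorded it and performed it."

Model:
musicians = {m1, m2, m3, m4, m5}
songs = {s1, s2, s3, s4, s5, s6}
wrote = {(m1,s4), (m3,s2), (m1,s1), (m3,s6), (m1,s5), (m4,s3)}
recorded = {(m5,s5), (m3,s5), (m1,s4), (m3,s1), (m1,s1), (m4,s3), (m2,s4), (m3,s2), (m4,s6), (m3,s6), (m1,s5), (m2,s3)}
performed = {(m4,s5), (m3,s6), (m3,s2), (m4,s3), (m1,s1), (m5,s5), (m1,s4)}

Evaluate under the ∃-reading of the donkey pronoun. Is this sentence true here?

"it" takes "a song" as antecedent — a donkey pronoun bound across the clause boundary.
Weak reading: every musician m with some wrote-song has at least one wrote-song s such that recorded(m,s) ∧ performed(m,s).
Per musician: m1:✓  m3:✓  m4:✓
Every musician in the restrictor has a witness.

True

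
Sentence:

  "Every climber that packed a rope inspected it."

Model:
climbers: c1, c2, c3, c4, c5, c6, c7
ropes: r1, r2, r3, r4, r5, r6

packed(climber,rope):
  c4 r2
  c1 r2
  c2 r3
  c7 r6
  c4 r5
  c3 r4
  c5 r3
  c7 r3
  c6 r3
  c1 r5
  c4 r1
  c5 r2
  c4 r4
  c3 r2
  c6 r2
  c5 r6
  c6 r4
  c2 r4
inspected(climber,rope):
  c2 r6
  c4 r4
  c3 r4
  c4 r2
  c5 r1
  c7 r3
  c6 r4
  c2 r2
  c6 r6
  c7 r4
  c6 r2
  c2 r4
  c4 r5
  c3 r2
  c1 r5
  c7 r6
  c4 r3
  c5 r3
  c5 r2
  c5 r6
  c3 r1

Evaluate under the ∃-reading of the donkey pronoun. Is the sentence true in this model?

"it" takes "a rope" as antecedent — a donkey pronoun bound across the clause boundary.
Weak reading: every climber c with some packed-rope has at least one packed-rope r such that inspected(c,r).
Per climber: c1:✓  c2:✓  c3:✓  c4:✓  c5:✓  c6:✓  c7:✓
Every climber in the restrictor has a witness.

True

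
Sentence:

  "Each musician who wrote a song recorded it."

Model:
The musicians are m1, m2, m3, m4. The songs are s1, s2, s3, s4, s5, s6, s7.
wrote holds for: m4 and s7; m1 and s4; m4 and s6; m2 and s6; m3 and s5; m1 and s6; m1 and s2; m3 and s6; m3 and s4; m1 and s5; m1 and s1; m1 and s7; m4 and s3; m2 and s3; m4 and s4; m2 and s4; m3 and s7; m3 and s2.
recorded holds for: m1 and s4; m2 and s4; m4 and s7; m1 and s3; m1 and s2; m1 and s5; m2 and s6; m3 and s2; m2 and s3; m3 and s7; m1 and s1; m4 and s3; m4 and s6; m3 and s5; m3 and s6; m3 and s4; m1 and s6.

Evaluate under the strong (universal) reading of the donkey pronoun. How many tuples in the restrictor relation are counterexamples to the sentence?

"it" takes "a song" as antecedent — a donkey pronoun bound across the clause boundary.
Strong reading: for every (m,s) with wrote(m,s), recorded(m,s).
Restrictor pairs: (m1,s1) ✓  (m1,s2) ✓  (m1,s4) ✓  (m1,s5) ✓  (m1,s6) ✓  (m1,s7) ✗  (m2,s3) ✓  (m2,s4) ✓  (m2,s6) ✓  (m3,s2) ✓  (m3,s4) ✓  (m3,s5) ✓  (m3,s6) ✓  (m3,s7) ✓  (m4,s3) ✓  (m4,s4) ✗  (m4,s6) ✓  (m4,s7) ✓
Counterexamples (restrictor pairs failing the scope): 2.

2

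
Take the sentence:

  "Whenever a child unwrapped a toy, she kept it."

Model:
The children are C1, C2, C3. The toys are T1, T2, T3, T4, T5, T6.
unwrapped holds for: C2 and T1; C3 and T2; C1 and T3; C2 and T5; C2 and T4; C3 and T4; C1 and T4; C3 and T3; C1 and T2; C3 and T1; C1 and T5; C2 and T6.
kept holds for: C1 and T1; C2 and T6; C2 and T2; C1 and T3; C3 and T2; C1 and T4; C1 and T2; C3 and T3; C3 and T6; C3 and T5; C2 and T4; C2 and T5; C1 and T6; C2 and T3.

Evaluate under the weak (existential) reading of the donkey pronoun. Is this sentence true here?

True

"it" takes "a toy" as antecedent — a donkey pronoun bound across the clause boundary.
Weak reading: every child c with some unwrapped-toy has at least one unwrapped-toy t such that kept(c,t).
Per child: C1:✓  C2:✓  C3:✓
Every child in the restrictor has a witness.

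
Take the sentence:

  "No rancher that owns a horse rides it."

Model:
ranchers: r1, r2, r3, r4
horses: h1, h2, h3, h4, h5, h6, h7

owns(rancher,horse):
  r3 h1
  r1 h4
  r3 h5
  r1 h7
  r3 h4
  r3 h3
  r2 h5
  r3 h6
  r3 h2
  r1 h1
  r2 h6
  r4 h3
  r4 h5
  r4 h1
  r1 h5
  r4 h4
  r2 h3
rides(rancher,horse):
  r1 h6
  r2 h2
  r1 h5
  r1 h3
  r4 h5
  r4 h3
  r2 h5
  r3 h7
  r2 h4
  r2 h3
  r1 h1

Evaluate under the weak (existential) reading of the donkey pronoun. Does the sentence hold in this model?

"it" takes "a horse" as antecedent — a donkey pronoun bound across the clause boundary.
Truth condition: for no (r,h) with owns(r,h) does rides(r,h) hold.
Restrictor pairs — does the scope hold? (r1,h1):holds  (r1,h4):fails  (r1,h5):holds  (r1,h7):fails  (r2,h3):holds  (r2,h5):holds  (r2,h6):fails  (r3,h1):fails  (r3,h2):fails  (r3,h3):fails  (r3,h4):fails  (r3,h5):fails  (r3,h6):fails  (r4,h1):fails  (r4,h3):holds  (r4,h4):fails  (r4,h5):holds
Scope holds for 6 pair(s), so the sentence is false.

False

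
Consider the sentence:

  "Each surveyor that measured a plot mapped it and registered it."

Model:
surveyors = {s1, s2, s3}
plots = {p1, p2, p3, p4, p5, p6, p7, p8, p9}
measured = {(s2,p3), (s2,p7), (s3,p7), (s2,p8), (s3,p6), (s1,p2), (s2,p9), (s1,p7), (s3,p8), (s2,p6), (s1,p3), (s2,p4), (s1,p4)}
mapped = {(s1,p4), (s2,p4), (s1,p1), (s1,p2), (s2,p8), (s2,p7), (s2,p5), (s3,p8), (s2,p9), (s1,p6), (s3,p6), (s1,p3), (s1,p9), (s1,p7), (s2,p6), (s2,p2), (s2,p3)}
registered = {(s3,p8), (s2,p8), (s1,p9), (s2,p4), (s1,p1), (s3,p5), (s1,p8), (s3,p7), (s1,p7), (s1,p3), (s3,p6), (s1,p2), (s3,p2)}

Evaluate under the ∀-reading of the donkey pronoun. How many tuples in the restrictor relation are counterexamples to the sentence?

6

"it" takes "a plot" as antecedent — a donkey pronoun bound across the clause boundary.
Strong reading: for every (s,p) with measured(s,p), mapped(s,p) ∧ registered(s,p).
Restrictor pairs: (s1,p2) ✓  (s1,p3) ✓  (s1,p4) ✗  (s1,p7) ✓  (s2,p3) ✗  (s2,p4) ✓  (s2,p6) ✗  (s2,p7) ✗  (s2,p8) ✓  (s2,p9) ✗  (s3,p6) ✓  (s3,p7) ✗  (s3,p8) ✓
Counterexamples (restrictor pairs failing the scope): 6.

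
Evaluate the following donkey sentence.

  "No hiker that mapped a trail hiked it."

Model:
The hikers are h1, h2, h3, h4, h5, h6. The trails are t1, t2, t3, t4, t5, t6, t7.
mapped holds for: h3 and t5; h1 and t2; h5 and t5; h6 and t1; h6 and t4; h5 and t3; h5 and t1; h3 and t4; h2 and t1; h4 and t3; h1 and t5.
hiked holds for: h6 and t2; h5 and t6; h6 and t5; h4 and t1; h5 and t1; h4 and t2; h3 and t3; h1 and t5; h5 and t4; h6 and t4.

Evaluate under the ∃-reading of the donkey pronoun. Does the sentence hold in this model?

False

"it" takes "a trail" as antecedent — a donkey pronoun bound across the clause boundary.
Truth condition: for no (h,t) with mapped(h,t) does hiked(h,t) hold.
Restrictor pairs — does the scope hold? (h1,t2):fails  (h1,t5):holds  (h2,t1):fails  (h3,t4):fails  (h3,t5):fails  (h4,t3):fails  (h5,t1):holds  (h5,t3):fails  (h5,t5):fails  (h6,t1):fails  (h6,t4):holds
Scope holds for 3 pair(s), so the sentence is false.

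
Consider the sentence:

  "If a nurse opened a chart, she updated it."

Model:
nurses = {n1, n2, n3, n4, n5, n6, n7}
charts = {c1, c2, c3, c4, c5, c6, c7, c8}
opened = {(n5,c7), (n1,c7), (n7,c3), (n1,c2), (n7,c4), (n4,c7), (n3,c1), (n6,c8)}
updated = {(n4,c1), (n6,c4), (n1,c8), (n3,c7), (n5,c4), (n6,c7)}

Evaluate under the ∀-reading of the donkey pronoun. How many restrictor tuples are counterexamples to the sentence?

8

"it" takes "a chart" as antecedent — a donkey pronoun bound across the clause boundary.
Strong reading: for every (n,c) with opened(n,c), updated(n,c).
Restrictor pairs: (n1,c2) ✗  (n1,c7) ✗  (n3,c1) ✗  (n4,c7) ✗  (n5,c7) ✗  (n6,c8) ✗  (n7,c3) ✗  (n7,c4) ✗
Counterexamples (restrictor pairs failing the scope): 8.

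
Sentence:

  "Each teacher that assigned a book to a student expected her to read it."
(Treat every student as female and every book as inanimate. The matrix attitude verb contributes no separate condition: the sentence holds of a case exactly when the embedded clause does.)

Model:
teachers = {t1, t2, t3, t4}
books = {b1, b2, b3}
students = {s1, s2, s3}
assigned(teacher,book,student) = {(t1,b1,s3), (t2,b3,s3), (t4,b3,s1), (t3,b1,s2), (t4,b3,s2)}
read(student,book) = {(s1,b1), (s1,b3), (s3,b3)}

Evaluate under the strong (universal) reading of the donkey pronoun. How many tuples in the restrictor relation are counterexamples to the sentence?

"her" takes "a student" as antecedent and "it" takes "a book"; both are donkey pronouns co-varying with the restrictor.
Strong reading: for every (t,b,s) with assigned(t,b,s), read(s,b).
Restrictor triples: (t1,b1,s3)→read(s3,b1) ✗  (t2,b3,s3)→read(s3,b3) ✓  (t3,b1,s2)→read(s2,b1) ✗  (t4,b3,s1)→read(s1,b3) ✓  (t4,b3,s2)→read(s2,b3) ✗
Counterexamples (restrictor triples failing the scope): 3.

3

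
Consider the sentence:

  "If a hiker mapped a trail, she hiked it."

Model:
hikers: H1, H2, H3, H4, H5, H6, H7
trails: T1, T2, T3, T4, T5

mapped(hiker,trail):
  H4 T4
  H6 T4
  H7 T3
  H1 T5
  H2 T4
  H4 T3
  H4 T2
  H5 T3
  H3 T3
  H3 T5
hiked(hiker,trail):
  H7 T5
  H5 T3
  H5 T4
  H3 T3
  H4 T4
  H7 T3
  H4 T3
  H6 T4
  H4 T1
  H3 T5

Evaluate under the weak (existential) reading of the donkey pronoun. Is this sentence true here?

"it" takes "a trail" as antecedent — a donkey pronoun bound across the clause boundary.
Weak reading: every hiker h with some mapped-trail has at least one mapped-trail t such that hiked(h,t).
Per hiker: H1:✗  H2:✗  H3:✓  H4:✓  H5:✓  H6:✓  H7:✓
H1 has no witness among its mapped-trails.

False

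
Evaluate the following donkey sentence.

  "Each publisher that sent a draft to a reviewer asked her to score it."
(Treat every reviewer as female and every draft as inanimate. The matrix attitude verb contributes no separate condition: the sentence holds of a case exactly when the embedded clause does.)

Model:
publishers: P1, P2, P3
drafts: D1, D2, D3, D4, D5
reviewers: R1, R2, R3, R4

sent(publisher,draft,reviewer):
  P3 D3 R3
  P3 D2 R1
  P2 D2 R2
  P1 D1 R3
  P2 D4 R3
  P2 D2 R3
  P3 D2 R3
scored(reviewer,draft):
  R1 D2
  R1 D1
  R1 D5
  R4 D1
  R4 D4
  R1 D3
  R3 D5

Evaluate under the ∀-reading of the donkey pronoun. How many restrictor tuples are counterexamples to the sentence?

"her" takes "a reviewer" as antecedent and "it" takes "a draft"; both are donkey pronouns co-varying with the restrictor.
Strong reading: for every (p,d,r) with sent(p,d,r), scored(r,d).
Restrictor triples: (P1,D1,R3)→scored(R3,D1) ✗  (P2,D2,R2)→scored(R2,D2) ✗  (P2,D2,R3)→scored(R3,D2) ✗  (P2,D4,R3)→scored(R3,D4) ✗  (P3,D2,R1)→scored(R1,D2) ✓  (P3,D2,R3)→scored(R3,D2) ✗  (P3,D3,R3)→scored(R3,D3) ✗
Counterexamples (restrictor triples failing the scope): 6.

6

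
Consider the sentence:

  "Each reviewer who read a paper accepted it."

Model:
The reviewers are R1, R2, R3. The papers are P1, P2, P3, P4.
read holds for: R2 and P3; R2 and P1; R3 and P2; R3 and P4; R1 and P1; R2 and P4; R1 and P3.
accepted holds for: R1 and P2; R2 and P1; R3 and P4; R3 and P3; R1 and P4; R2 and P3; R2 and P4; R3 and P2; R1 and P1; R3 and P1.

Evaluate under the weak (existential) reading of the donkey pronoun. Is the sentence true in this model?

"it" takes "a paper" as antecedent — a donkey pronoun bound across the clause boundary.
Weak reading: every reviewer r with some read-paper has at least one read-paper p such that accepted(r,p).
Per reviewer: R1:✓  R2:✓  R3:✓
Every reviewer in the restrictor has a witness.

True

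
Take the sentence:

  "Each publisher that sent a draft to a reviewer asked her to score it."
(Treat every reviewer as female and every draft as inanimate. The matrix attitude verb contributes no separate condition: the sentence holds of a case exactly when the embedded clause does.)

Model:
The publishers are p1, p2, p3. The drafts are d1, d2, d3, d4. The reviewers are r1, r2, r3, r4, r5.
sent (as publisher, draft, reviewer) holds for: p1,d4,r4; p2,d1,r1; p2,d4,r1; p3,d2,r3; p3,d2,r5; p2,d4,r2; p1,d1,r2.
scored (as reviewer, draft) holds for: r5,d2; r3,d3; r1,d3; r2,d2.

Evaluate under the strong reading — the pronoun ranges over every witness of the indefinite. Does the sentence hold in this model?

"her" takes "a reviewer" as antecedent and "it" takes "a draft"; both are donkey pronouns co-varying with the restrictor.
Strong reading: for every (p,d,r) with sent(p,d,r), scored(r,d).
Restrictor triples: (p1,d1,r2)→scored(r2,d1) ✗  (p1,d4,r4)→scored(r4,d4) ✗  (p2,d1,r1)→scored(r1,d1) ✗  (p2,d4,r1)→scored(r1,d4) ✗  (p2,d4,r2)→scored(r2,d4) ✗  (p3,d2,r3)→scored(r3,d2) ✗  (p3,d2,r5)→scored(r5,d2) ✓
Counterexample: (p1,d1,r2) — scored(r2,d1) does not hold.

False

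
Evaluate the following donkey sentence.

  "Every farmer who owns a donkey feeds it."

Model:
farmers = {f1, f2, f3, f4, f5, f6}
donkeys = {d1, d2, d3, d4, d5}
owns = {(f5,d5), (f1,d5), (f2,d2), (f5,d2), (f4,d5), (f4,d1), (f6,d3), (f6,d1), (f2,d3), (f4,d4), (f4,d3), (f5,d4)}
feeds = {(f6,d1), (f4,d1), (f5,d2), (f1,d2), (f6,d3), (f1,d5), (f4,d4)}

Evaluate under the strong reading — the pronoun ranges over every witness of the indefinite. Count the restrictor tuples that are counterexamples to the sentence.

"it" takes "a donkey" as antecedent — a donkey pronoun bound across the clause boundary.
Strong reading: for every (f,d) with owns(f,d), feeds(f,d).
Restrictor pairs: (f1,d5) ✓  (f2,d2) ✗  (f2,d3) ✗  (f4,d1) ✓  (f4,d3) ✗  (f4,d4) ✓  (f4,d5) ✗  (f5,d2) ✓  (f5,d4) ✗  (f5,d5) ✗  (f6,d1) ✓  (f6,d3) ✓
Counterexamples (restrictor pairs failing the scope): 6.

6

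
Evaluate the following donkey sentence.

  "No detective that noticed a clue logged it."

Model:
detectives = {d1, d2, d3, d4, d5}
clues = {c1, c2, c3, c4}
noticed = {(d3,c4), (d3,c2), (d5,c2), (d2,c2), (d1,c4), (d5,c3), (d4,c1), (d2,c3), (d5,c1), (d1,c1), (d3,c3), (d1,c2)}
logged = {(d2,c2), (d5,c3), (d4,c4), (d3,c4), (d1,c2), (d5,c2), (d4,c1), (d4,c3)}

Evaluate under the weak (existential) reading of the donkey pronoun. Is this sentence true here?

False

"it" takes "a clue" as antecedent — a donkey pronoun bound across the clause boundary.
Truth condition: for no (d,c) with noticed(d,c) does logged(d,c) hold.
Restrictor pairs — does the scope hold? (d1,c1):fails  (d1,c2):holds  (d1,c4):fails  (d2,c2):holds  (d2,c3):fails  (d3,c2):fails  (d3,c3):fails  (d3,c4):holds  (d4,c1):holds  (d5,c1):fails  (d5,c2):holds  (d5,c3):holds
Scope holds for 6 pair(s), so the sentence is false.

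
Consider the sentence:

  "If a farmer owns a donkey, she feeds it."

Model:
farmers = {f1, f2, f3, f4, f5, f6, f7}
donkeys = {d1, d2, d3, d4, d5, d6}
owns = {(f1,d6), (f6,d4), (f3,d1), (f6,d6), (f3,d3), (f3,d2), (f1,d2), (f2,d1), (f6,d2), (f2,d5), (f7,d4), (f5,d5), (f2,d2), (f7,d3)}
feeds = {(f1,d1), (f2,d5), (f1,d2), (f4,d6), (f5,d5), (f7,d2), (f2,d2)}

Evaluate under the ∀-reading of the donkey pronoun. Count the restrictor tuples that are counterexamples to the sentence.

"it" takes "a donkey" as antecedent — a donkey pronoun bound across the clause boundary.
Strong reading: for every (f,d) with owns(f,d), feeds(f,d).
Restrictor pairs: (f1,d2) ✓  (f1,d6) ✗  (f2,d1) ✗  (f2,d2) ✓  (f2,d5) ✓  (f3,d1) ✗  (f3,d2) ✗  (f3,d3) ✗  (f5,d5) ✓  (f6,d2) ✗  (f6,d4) ✗  (f6,d6) ✗  (f7,d3) ✗  (f7,d4) ✗
Counterexamples (restrictor pairs failing the scope): 10.

10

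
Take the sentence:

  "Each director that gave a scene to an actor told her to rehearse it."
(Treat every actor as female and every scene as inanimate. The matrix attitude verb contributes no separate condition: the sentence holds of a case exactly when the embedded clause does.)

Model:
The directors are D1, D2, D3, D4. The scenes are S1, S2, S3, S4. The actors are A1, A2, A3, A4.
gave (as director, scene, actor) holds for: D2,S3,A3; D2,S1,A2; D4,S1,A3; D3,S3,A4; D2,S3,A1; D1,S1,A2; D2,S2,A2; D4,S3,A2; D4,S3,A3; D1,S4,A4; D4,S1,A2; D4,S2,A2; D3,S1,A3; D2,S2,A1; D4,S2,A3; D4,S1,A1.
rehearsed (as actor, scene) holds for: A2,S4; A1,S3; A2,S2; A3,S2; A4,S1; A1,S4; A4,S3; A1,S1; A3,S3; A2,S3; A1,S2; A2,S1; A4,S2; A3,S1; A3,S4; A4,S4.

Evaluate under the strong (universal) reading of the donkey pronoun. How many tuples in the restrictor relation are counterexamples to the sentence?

0

"her" takes "an actor" as antecedent and "it" takes "a scene"; both are donkey pronouns co-varying with the restrictor.
Strong reading: for every (d,s,a) with gave(d,s,a), rehearsed(a,s).
Restrictor triples: (D1,S1,A2)→rehearsed(A2,S1) ✓  (D1,S4,A4)→rehearsed(A4,S4) ✓  (D2,S1,A2)→rehearsed(A2,S1) ✓  (D2,S2,A1)→rehearsed(A1,S2) ✓  (D2,S2,A2)→rehearsed(A2,S2) ✓  (D2,S3,A1)→rehearsed(A1,S3) ✓  (D2,S3,A3)→rehearsed(A3,S3) ✓  (D3,S1,A3)→rehearsed(A3,S1) ✓  (D3,S3,A4)→rehearsed(A4,S3) ✓  (D4,S1,A1)→rehearsed(A1,S1) ✓  (D4,S1,A2)→rehearsed(A2,S1) ✓  (D4,S1,A3)→rehearsed(A3,S1) ✓  (D4,S2,A2)→rehearsed(A2,S2) ✓  (D4,S2,A3)→rehearsed(A3,S2) ✓  (D4,S3,A2)→rehearsed(A2,S3) ✓  (D4,S3,A3)→rehearsed(A3,S3) ✓
Counterexamples (restrictor triples failing the scope): 0.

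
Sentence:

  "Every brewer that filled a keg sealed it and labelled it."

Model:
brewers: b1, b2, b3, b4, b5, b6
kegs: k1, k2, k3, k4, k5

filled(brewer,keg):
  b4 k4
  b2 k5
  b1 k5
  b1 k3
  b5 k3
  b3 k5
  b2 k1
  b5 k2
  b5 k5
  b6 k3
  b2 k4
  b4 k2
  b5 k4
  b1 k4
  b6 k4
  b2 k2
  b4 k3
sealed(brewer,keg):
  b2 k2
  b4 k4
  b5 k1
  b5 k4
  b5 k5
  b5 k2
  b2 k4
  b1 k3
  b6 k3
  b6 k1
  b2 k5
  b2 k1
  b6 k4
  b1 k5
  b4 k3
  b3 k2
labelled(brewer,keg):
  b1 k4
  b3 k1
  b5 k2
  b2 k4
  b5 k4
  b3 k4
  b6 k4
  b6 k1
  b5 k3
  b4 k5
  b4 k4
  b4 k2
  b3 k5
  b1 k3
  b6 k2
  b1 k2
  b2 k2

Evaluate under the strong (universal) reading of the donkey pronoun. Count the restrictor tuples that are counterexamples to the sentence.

10

"it" takes "a keg" as antecedent — a donkey pronoun bound across the clause boundary.
Strong reading: for every (b,k) with filled(b,k), sealed(b,k) ∧ labelled(b,k).
Restrictor pairs: (b1,k3) ✓  (b1,k4) ✗  (b1,k5) ✗  (b2,k1) ✗  (b2,k2) ✓  (b2,k4) ✓  (b2,k5) ✗  (b3,k5) ✗  (b4,k2) ✗  (b4,k3) ✗  (b4,k4) ✓  (b5,k2) ✓  (b5,k3) ✗  (b5,k4) ✓  (b5,k5) ✗  (b6,k3) ✗  (b6,k4) ✓
Counterexamples (restrictor pairs failing the scope): 10.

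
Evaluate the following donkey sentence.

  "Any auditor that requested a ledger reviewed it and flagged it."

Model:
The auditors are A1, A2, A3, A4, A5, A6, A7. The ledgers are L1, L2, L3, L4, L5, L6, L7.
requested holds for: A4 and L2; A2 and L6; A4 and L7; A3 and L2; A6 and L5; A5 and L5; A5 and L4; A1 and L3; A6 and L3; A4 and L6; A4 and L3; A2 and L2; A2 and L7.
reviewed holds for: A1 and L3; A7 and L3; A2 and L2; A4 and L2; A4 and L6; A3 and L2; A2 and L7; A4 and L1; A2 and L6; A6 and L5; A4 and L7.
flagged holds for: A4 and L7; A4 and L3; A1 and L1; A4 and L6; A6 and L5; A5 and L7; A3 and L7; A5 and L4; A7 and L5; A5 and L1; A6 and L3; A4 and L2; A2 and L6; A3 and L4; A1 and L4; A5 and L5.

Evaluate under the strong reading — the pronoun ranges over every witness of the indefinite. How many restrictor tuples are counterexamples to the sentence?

"it" takes "a ledger" as antecedent — a donkey pronoun bound across the clause boundary.
Strong reading: for every (a,l) with requested(a,l), reviewed(a,l) ∧ flagged(a,l).
Restrictor pairs: (A1,L3) ✗  (A2,L2) ✗  (A2,L6) ✓  (A2,L7) ✗  (A3,L2) ✗  (A4,L2) ✓  (A4,L3) ✗  (A4,L6) ✓  (A4,L7) ✓  (A5,L4) ✗  (A5,L5) ✗  (A6,L3) ✗  (A6,L5) ✓
Counterexamples (restrictor pairs failing the scope): 8.

8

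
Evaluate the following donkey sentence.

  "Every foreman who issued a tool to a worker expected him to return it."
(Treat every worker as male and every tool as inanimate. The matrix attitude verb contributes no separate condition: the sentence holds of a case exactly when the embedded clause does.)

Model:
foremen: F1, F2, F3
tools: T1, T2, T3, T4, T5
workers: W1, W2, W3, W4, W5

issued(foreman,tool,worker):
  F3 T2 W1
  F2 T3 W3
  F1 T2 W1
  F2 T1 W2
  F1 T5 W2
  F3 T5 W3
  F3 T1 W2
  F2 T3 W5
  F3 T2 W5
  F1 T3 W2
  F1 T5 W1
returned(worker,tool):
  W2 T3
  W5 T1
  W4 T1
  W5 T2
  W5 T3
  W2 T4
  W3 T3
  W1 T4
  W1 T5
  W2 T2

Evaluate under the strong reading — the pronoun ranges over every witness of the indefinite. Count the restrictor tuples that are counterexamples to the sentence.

"him" takes "a worker" as antecedent and "it" takes "a tool"; both are donkey pronouns co-varying with the restrictor.
Strong reading: for every (f,t,w) with issued(f,t,w), returned(w,t).
Restrictor triples: (F1,T2,W1)→returned(W1,T2) ✗  (F1,T3,W2)→returned(W2,T3) ✓  (F1,T5,W1)→returned(W1,T5) ✓  (F1,T5,W2)→returned(W2,T5) ✗  (F2,T1,W2)→returned(W2,T1) ✗  (F2,T3,W3)→returned(W3,T3) ✓  (F2,T3,W5)→returned(W5,T3) ✓  (F3,T1,W2)→returned(W2,T1) ✗  (F3,T2,W1)→returned(W1,T2) ✗  (F3,T2,W5)→returned(W5,T2) ✓  (F3,T5,W3)→returned(W3,T5) ✗
Counterexamples (restrictor triples failing the scope): 6.

6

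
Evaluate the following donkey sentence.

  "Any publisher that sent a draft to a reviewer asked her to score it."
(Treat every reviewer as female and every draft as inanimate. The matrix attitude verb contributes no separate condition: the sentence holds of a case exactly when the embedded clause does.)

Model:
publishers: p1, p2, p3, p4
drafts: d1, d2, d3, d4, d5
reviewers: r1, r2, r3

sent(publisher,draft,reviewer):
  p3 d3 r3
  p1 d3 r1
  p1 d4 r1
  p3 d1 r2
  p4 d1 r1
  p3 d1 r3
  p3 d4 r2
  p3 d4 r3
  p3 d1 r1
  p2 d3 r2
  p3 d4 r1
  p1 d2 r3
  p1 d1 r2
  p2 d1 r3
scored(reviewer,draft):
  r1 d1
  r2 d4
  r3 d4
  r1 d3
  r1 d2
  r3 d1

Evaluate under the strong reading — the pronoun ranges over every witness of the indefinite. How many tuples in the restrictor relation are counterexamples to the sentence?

"her" takes "a reviewer" as antecedent and "it" takes "a draft"; both are donkey pronouns co-varying with the restrictor.
Strong reading: for every (p,d,r) with sent(p,d,r), scored(r,d).
Restrictor triples: (p1,d1,r2)→scored(r2,d1) ✗  (p1,d2,r3)→scored(r3,d2) ✗  (p1,d3,r1)→scored(r1,d3) ✓  (p1,d4,r1)→scored(r1,d4) ✗  (p2,d1,r3)→scored(r3,d1) ✓  (p2,d3,r2)→scored(r2,d3) ✗  (p3,d1,r1)→scored(r1,d1) ✓  (p3,d1,r2)→scored(r2,d1) ✗  (p3,d1,r3)→scored(r3,d1) ✓  (p3,d3,r3)→scored(r3,d3) ✗  (p3,d4,r1)→scored(r1,d4) ✗  (p3,d4,r2)→scored(r2,d4) ✓  (p3,d4,r3)→scored(r3,d4) ✓  (p4,d1,r1)→scored(r1,d1) ✓
Counterexamples (restrictor triples failing the scope): 7.

7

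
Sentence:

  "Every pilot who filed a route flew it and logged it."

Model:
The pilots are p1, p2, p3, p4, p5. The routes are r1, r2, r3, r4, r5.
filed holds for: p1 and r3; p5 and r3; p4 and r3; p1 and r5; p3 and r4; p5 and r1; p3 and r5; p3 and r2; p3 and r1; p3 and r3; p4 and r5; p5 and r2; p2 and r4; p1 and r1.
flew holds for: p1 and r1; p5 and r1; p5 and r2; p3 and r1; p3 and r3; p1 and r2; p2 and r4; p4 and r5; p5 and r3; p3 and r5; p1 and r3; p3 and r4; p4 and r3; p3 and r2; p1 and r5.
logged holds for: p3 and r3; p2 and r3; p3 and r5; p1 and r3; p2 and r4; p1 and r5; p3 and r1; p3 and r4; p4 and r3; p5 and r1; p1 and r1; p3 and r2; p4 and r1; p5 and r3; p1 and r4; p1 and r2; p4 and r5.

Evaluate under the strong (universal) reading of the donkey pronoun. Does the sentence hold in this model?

"it" takes "a route" as antecedent — a donkey pronoun bound across the clause boundary.
Strong reading: for every (p,r) with filed(p,r), flew(p,r) ∧ logged(p,r).
Restrictor pairs: (p1,r1) ✓  (p1,r3) ✓  (p1,r5) ✓  (p2,r4) ✓  (p3,r1) ✓  (p3,r2) ✓  (p3,r3) ✓  (p3,r4) ✓  (p3,r5) ✓  (p4,r3) ✓  (p4,r5) ✓  (p5,r1) ✓  (p5,r2) ✗  (p5,r3) ✓
Counterexample: (p5,r2) is in filed but fails the scope.

False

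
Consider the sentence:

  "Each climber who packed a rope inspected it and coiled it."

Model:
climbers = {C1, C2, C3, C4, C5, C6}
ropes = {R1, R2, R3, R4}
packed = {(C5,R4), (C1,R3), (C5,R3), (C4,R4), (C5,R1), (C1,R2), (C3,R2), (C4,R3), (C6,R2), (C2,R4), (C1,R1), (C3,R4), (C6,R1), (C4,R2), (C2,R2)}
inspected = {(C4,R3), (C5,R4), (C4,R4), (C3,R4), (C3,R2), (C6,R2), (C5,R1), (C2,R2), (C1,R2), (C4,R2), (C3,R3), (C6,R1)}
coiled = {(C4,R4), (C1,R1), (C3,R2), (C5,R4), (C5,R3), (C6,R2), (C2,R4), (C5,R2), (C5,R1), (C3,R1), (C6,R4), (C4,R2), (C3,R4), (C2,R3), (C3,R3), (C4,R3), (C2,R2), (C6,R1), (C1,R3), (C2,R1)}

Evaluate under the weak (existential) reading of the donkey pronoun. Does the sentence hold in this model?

False

"it" takes "a rope" as antecedent — a donkey pronoun bound across the clause boundary.
Weak reading: every climber c with some packed-rope has at least one packed-rope r such that inspected(c,r) ∧ coiled(c,r).
Per climber: C1:✗  C2:✓  C3:✓  C4:✓  C5:✓  C6:✓
C1 has no witness among its packed-ropes.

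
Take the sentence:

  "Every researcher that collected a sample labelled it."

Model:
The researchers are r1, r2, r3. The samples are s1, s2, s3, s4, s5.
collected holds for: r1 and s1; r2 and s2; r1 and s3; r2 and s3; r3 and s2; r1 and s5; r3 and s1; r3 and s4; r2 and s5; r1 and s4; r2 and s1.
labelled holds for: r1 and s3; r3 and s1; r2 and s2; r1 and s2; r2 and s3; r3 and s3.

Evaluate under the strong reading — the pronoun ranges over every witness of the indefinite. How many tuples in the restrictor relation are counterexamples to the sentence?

"it" takes "a sample" as antecedent — a donkey pronoun bound across the clause boundary.
Strong reading: for every (r,s) with collected(r,s), labelled(r,s).
Restrictor pairs: (r1,s1) ✗  (r1,s3) ✓  (r1,s4) ✗  (r1,s5) ✗  (r2,s1) ✗  (r2,s2) ✓  (r2,s3) ✓  (r2,s5) ✗  (r3,s1) ✓  (r3,s2) ✗  (r3,s4) ✗
Counterexamples (restrictor pairs failing the scope): 7.

7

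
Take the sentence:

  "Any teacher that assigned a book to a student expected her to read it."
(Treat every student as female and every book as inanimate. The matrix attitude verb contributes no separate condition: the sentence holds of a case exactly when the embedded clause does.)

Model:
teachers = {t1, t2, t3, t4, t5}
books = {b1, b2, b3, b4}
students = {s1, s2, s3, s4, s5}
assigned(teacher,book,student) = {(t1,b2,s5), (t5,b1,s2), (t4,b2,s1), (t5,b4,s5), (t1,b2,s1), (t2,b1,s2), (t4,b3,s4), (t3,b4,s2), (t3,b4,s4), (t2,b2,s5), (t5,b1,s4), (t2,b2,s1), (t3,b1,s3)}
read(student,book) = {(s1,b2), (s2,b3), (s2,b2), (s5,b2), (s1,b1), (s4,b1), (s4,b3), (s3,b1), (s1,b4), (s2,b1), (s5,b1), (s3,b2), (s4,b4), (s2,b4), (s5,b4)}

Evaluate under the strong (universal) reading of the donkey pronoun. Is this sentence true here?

"her" takes "a student" as antecedent and "it" takes "a book"; both are donkey pronouns co-varying with the restrictor.
Strong reading: for every (t,b,s) with assigned(t,b,s), read(s,b).
Restrictor triples: (t1,b2,s1)→read(s1,b2) ✓  (t1,b2,s5)→read(s5,b2) ✓  (t2,b1,s2)→read(s2,b1) ✓  (t2,b2,s1)→read(s1,b2) ✓  (t2,b2,s5)→read(s5,b2) ✓  (t3,b1,s3)→read(s3,b1) ✓  (t3,b4,s2)→read(s2,b4) ✓  (t3,b4,s4)→read(s4,b4) ✓  (t4,b2,s1)→read(s1,b2) ✓  (t4,b3,s4)→read(s4,b3) ✓  (t5,b1,s2)→read(s2,b1) ✓  (t5,b1,s4)→read(s4,b1) ✓  (t5,b4,s5)→read(s5,b4) ✓
Every restrictor triple satisfies the scope.

True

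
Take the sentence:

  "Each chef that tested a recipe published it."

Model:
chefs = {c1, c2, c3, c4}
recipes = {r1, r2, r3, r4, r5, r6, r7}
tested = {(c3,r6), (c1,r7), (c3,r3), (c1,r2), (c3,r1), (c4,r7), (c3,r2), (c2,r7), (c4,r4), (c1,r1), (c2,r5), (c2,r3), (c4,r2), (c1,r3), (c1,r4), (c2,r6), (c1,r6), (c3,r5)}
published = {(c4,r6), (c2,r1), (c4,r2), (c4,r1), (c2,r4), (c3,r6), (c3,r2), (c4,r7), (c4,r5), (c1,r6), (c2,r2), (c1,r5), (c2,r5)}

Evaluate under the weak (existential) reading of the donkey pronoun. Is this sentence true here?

"it" takes "a recipe" as antecedent — a donkey pronoun bound across the clause boundary.
Weak reading: every chef c with some tested-recipe has at least one tested-recipe r such that published(c,r).
Per chef: c1:✓  c2:✓  c3:✓  c4:✓
Every chef in the restrictor has a witness.

True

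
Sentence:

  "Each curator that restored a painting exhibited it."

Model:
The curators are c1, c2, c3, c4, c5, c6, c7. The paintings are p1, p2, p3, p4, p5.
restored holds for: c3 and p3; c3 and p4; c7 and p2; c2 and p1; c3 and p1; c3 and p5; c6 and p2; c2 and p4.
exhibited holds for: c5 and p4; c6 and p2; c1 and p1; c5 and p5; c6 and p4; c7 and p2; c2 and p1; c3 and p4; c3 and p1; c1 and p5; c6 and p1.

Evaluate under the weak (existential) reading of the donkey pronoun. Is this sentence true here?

"it" takes "a painting" as antecedent — a donkey pronoun bound across the clause boundary.
Weak reading: every curator c with some restored-painting has at least one restored-painting p such that exhibited(c,p).
Per curator: c2:✓  c3:✓  c6:✓  c7:✓
Every curator in the restrictor has a witness.

True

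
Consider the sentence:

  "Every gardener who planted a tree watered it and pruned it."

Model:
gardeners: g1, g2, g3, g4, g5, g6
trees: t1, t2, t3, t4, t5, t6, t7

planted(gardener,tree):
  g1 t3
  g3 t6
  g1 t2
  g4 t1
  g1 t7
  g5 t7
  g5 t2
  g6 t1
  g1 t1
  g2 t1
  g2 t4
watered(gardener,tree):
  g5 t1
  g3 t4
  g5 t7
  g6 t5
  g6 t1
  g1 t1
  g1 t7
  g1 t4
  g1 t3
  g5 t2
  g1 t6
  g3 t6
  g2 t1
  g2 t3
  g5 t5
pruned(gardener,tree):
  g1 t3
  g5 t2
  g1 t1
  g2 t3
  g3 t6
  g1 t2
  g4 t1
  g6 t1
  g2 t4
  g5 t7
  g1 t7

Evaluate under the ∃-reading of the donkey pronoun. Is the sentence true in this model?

False

"it" takes "a tree" as antecedent — a donkey pronoun bound across the clause boundary.
Weak reading: every gardener g with some planted-tree has at least one planted-tree t such that watered(g,t) ∧ pruned(g,t).
Per gardener: g1:✓  g2:✗  g3:✓  g4:✗  g5:✓  g6:✓
g2 has no witness among its planted-trees.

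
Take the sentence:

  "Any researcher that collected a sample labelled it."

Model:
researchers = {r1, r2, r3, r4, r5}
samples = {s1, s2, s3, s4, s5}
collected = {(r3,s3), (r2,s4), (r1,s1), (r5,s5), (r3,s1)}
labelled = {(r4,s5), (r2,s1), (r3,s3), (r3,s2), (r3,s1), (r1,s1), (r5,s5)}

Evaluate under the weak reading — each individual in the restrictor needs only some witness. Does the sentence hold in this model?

False

"it" takes "a sample" as antecedent — a donkey pronoun bound across the clause boundary.
Weak reading: every researcher r with some collected-sample has at least one collected-sample s such that labelled(r,s).
Per researcher: r1:✓  r2:✗  r3:✓  r5:✓
r2 has no witness among its collected-samples.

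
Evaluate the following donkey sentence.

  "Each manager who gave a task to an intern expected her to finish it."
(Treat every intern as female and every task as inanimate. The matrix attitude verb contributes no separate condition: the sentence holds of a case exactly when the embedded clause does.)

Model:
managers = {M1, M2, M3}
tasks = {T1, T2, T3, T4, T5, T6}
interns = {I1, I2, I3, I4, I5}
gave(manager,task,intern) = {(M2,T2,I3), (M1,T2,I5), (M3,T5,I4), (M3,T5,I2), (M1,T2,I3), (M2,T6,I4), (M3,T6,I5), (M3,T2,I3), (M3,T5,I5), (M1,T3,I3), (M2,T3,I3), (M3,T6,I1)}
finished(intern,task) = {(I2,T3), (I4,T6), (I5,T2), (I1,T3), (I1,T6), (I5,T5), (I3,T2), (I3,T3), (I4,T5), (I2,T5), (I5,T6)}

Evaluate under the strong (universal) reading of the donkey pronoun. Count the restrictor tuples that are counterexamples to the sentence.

0

"her" takes "an intern" as antecedent and "it" takes "a task"; both are donkey pronouns co-varying with the restrictor.
Strong reading: for every (m,t,i) with gave(m,t,i), finished(i,t).
Restrictor triples: (M1,T2,I3)→finished(I3,T2) ✓  (M1,T2,I5)→finished(I5,T2) ✓  (M1,T3,I3)→finished(I3,T3) ✓  (M2,T2,I3)→finished(I3,T2) ✓  (M2,T3,I3)→finished(I3,T3) ✓  (M2,T6,I4)→finished(I4,T6) ✓  (M3,T2,I3)→finished(I3,T2) ✓  (M3,T5,I2)→finished(I2,T5) ✓  (M3,T5,I4)→finished(I4,T5) ✓  (M3,T5,I5)→finished(I5,T5) ✓  (M3,T6,I1)→finished(I1,T6) ✓  (M3,T6,I5)→finished(I5,T6) ✓
Counterexamples (restrictor triples failing the scope): 0.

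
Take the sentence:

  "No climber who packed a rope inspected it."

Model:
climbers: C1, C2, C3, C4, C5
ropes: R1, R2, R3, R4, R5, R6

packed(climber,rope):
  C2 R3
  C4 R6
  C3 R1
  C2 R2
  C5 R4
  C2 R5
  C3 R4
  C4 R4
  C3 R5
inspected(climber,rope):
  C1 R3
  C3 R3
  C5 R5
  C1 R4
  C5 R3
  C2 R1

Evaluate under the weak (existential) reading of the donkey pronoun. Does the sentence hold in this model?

"it" takes "a rope" as antecedent — a donkey pronoun bound across the clause boundary.
Truth condition: for no (c,r) with packed(c,r) does inspected(c,r) hold.
Restrictor pairs — does the scope hold? (C2,R2):fails  (C2,R3):fails  (C2,R5):fails  (C3,R1):fails  (C3,R4):fails  (C3,R5):fails  (C4,R4):fails  (C4,R6):fails  (C5,R4):fails
Scope holds for no restrictor pair, so the sentence is true.

True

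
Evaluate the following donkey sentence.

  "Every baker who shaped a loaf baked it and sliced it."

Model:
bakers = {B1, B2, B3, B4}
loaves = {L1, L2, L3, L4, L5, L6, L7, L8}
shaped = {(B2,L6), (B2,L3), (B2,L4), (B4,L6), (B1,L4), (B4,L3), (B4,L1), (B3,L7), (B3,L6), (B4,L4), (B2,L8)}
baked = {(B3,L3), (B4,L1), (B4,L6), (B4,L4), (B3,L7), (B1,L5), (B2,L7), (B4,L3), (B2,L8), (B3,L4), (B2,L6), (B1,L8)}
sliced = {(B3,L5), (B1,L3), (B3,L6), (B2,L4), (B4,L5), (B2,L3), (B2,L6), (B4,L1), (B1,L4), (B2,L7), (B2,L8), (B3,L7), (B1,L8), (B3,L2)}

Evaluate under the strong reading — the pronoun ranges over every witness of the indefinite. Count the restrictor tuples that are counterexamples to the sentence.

7

"it" takes "a loaf" as antecedent — a donkey pronoun bound across the clause boundary.
Strong reading: for every (b,l) with shaped(b,l), baked(b,l) ∧ sliced(b,l).
Restrictor pairs: (B1,L4) ✗  (B2,L3) ✗  (B2,L4) ✗  (B2,L6) ✓  (B2,L8) ✓  (B3,L6) ✗  (B3,L7) ✓  (B4,L1) ✓  (B4,L3) ✗  (B4,L4) ✗  (B4,L6) ✗
Counterexamples (restrictor pairs failing the scope): 7.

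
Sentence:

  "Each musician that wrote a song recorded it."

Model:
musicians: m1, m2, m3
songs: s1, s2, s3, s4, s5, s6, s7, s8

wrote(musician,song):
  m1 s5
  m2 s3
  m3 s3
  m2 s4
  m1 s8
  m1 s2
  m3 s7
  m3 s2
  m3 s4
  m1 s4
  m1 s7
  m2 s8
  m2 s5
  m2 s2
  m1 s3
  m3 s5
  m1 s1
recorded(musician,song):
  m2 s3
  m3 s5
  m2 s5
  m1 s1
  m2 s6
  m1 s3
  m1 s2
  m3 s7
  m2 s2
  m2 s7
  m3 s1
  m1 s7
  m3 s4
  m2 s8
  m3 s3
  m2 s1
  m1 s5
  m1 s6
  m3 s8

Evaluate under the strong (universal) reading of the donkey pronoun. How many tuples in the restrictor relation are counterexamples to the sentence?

"it" takes "a song" as antecedent — a donkey pronoun bound across the clause boundary.
Strong reading: for every (m,s) with wrote(m,s), recorded(m,s).
Restrictor pairs: (m1,s1) ✓  (m1,s2) ✓  (m1,s3) ✓  (m1,s4) ✗  (m1,s5) ✓  (m1,s7) ✓  (m1,s8) ✗  (m2,s2) ✓  (m2,s3) ✓  (m2,s4) ✗  (m2,s5) ✓  (m2,s8) ✓  (m3,s2) ✗  (m3,s3) ✓  (m3,s4) ✓  (m3,s5) ✓  (m3,s7) ✓
Counterexamples (restrictor pairs failing the scope): 4.

4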